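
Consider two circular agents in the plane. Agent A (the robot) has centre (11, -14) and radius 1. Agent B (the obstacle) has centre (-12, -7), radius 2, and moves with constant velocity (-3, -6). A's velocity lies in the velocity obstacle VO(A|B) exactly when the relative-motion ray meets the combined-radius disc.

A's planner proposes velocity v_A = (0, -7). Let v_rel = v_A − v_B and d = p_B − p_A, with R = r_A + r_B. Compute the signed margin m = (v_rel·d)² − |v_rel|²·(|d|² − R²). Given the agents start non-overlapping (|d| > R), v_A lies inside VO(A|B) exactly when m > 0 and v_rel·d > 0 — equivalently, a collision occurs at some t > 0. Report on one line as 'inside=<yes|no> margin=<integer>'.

d = (-23, 7),  |d|² = 578;  R = 1+2 = 3,  c = 578−3² = 569
v_rel = (3, -1),  |v_rel|² = 10;  v_rel·d = (3)·(-23) + (-1)·(7) = -76
10·t² + 152·t + 569 = 0  ⇒  m = (-76)² − 10·569 = 86
m = 86 > 0,  v_rel·d = -76 < 0  ⇒  outside

inside=no margin=86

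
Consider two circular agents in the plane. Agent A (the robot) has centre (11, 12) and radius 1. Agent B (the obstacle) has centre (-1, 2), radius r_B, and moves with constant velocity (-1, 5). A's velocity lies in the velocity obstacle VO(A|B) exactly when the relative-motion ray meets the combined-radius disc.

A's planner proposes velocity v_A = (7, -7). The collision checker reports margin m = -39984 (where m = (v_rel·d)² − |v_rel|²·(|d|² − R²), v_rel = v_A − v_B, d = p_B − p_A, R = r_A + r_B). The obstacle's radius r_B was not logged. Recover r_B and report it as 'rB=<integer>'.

m = -39984
d = (-12, -10);  v_rel = (8, -12),  |v_rel|² = 208
v_rel×d = (8)·(-10) − (-12)·(-12) = -224
since m = R²·208 − (-224)²:  R² = (50176 + -39984) / 208 = 49
R = √49 = 7  ⇒  r_B = 7 − 1 = 6

rB=6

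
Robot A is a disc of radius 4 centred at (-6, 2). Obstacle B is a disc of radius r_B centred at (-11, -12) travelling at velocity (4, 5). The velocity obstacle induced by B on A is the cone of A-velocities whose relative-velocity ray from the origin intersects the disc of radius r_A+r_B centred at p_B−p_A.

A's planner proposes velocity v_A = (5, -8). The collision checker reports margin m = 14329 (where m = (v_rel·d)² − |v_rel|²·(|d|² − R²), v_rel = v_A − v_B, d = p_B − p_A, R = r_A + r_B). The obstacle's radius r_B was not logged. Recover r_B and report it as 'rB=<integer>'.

m = 14329
d = (-5, -14);  v_rel = (1, -13),  |v_rel|² = 170
v_rel×d = (1)·(-14) − (-13)·(-5) = -79
since m = R²·170 − (-79)²:  R² = (6241 + 14329) / 170 = 121
R = √121 = 11  ⇒  r_B = 11 − 4 = 7

rB=7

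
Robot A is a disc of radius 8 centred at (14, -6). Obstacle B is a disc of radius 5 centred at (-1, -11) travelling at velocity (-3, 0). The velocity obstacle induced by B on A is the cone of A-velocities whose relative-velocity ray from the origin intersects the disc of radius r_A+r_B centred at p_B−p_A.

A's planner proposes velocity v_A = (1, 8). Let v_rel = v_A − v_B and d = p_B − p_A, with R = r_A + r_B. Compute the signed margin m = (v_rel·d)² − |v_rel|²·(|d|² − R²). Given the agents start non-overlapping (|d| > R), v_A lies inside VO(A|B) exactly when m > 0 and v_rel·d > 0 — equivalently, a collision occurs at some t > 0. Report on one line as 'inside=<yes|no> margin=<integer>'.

d = (-15, -5),  |d|² = 250;  R = 8+5 = 13,  c = 250−13² = 81
v_rel = (4, 8),  |v_rel|² = 80;  v_rel·d = (4)·(-15) + (8)·(-5) = -100
80·t² + 200·t + 81 = 0  ⇒  m = (-100)² − 80·81 = 3520
m = 3520 > 0,  v_rel·d = -100 < 0  ⇒  outside

inside=no margin=3520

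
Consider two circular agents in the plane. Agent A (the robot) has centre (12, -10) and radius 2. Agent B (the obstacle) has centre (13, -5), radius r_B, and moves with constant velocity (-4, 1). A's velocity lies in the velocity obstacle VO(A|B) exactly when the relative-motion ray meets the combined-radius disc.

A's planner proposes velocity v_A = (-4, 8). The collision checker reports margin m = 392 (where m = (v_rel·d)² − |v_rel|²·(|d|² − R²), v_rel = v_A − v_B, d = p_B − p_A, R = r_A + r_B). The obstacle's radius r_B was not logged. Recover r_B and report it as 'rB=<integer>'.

m = 392
d = (1, 5);  v_rel = (0, 7),  |v_rel|² = 49
v_rel×d = (0)·(5) − (7)·(1) = -7
since m = R²·49 − (-7)²:  R² = (49 + 392) / 49 = 9
R = √9 = 3  ⇒  r_B = 3 − 2 = 1

rB=1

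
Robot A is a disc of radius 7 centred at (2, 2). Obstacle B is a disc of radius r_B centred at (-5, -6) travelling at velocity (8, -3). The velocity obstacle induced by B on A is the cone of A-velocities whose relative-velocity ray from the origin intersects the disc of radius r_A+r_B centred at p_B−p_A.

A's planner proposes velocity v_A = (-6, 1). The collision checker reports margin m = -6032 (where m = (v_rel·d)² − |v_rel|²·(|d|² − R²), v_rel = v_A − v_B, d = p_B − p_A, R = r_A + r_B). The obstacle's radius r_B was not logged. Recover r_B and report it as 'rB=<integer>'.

m = -6032
d = (-7, -8);  v_rel = (-14, 4),  |v_rel|² = 212
v_rel×d = (-14)·(-8) − (4)·(-7) = 140
since m = R²·212 − 140²:  R² = (19600 + -6032) / 212 = 64
R = √64 = 8  ⇒  r_B = 8 − 7 = 1

rB=1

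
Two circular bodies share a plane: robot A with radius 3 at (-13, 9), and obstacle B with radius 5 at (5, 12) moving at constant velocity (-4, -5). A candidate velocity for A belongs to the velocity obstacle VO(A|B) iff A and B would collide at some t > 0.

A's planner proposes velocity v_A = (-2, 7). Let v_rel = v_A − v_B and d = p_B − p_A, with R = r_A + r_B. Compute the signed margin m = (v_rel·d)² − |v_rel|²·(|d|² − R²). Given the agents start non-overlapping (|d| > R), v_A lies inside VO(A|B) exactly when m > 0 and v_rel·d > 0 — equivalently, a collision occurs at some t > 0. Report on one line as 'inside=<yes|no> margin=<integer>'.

d = (18, 3),  |d|² = 333;  R = 3+5 = 8,  c = 333−8² = 269
v_rel = (2, 12),  |v_rel|² = 148;  v_rel·d = (2)·(18) + (12)·(3) = 72
148·t² − 144·t + 269 = 0  ⇒  m = 72² − 148·269 = -34628
m = -34628 < 0,  v_rel·d = 72 > 0  ⇒  outside

inside=no margin=-34628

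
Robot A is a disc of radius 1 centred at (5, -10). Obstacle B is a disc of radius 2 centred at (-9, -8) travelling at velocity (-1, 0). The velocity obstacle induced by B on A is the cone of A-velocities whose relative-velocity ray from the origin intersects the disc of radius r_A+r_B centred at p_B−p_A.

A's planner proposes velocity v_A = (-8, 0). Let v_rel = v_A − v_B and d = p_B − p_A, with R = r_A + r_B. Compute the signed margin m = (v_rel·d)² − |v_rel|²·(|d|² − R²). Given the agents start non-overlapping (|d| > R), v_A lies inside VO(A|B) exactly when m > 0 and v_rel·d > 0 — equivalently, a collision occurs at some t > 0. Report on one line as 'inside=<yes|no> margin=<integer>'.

d = (-14, 2),  |d|² = 200;  R = 1+2 = 3,  c = 200−3² = 191
v_rel = (-7, 0),  |v_rel|² = 49;  v_rel·d = (-7)·(-14) + (0)·(2) = 98
49·t² − 196·t + 191 = 0  ⇒  m = 98² − 49·191 = 245
m = 245 > 0,  v_rel·d = 98 > 0  ⇒  inside

inside=yes margin=245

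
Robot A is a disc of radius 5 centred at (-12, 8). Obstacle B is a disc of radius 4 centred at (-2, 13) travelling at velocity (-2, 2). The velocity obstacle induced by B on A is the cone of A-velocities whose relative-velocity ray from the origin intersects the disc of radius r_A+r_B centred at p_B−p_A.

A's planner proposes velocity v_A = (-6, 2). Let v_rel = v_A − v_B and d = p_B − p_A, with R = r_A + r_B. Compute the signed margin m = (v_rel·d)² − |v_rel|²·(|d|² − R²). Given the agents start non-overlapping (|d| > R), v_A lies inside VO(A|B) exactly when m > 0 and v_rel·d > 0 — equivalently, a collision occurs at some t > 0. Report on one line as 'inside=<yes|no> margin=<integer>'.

d = (10, 5),  |d|² = 125;  R = 5+4 = 9,  c = 125−9² = 44
v_rel = (-4, 0),  |v_rel|² = 16;  v_rel·d = (-4)·(10) + (0)·(5) = -40
16·t² + 80·t + 44 = 0  ⇒  m = (-40)² − 16·44 = 896
m = 896 > 0,  v_rel·d = -40 < 0  ⇒  outside

inside=no margin=896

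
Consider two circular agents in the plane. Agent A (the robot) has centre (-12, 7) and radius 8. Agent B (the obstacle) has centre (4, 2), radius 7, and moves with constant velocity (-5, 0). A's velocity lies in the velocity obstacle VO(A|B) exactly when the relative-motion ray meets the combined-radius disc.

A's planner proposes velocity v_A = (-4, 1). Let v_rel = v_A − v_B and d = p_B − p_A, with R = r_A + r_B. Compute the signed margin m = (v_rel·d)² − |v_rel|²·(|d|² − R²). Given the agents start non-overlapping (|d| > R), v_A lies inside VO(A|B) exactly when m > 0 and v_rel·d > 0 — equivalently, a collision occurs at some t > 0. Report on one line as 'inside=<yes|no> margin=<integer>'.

d = (16, -5),  |d|² = 281;  R = 8+7 = 15,  c = 281−15² = 56
v_rel = (1, 1),  |v_rel|² = 2;  v_rel·d = (1)·(16) + (1)·(-5) = 11
2·t² − 22·t + 56 = 0  ⇒  m = 11² − 2·56 = 9
m = 9 > 0,  v_rel·d = 11 > 0  ⇒  inside

inside=yes margin=9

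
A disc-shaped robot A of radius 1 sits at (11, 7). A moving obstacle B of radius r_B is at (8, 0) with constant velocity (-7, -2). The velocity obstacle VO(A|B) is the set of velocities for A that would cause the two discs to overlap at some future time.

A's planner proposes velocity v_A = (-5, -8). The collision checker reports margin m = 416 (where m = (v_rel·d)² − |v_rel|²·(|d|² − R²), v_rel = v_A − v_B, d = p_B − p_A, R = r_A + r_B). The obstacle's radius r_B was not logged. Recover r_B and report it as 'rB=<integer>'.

m = 416
d = (-3, -7);  v_rel = (2, -6),  |v_rel|² = 40
v_rel×d = (2)·(-7) − (-6)·(-3) = -32
since m = R²·40 − (-32)²:  R² = (1024 + 416) / 40 = 36
R = √36 = 6  ⇒  r_B = 6 − 1 = 5

rB=5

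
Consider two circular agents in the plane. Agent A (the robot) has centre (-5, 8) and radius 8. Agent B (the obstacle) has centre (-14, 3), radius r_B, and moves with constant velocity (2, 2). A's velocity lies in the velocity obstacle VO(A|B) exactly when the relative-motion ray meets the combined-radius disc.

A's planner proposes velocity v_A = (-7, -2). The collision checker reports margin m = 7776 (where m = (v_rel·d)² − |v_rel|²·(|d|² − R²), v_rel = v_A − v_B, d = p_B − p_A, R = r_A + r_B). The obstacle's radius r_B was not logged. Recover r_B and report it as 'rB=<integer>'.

m = 7776
d = (-9, -5);  v_rel = (-9, -4),  |v_rel|² = 97
v_rel×d = (-9)·(-5) − (-4)·(-9) = 9
since m = R²·97 − 9²:  R² = (81 + 7776) / 97 = 81
R = √81 = 9  ⇒  r_B = 9 − 8 = 1

rB=1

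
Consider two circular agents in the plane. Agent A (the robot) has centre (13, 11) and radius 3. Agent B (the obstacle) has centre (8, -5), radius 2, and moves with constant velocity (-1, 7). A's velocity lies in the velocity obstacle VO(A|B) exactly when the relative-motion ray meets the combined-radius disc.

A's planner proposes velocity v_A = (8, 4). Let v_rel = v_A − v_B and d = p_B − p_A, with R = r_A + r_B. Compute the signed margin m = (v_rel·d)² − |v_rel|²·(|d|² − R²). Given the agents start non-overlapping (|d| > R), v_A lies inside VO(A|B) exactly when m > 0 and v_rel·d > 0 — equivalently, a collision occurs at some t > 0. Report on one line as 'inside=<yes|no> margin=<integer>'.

d = (-5, -16),  |d|² = 281;  R = 3+2 = 5,  c = 281−5² = 256
v_rel = (9, -3),  |v_rel|² = 90;  v_rel·d = (9)·(-5) + (-3)·(-16) = 3
90·t² − 6·t + 256 = 0  ⇒  m = 3² − 90·256 = -23031
m = -23031 < 0,  v_rel·d = 3 > 0  ⇒  outside

inside=no margin=-23031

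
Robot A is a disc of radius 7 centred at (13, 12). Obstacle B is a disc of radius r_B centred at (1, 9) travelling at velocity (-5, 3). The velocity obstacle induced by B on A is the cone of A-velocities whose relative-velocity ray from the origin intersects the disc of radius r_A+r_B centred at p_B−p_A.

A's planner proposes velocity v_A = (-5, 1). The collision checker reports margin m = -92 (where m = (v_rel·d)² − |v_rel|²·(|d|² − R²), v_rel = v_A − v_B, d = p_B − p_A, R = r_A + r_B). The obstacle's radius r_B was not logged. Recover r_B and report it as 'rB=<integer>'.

m = -92
d = (-12, -3);  v_rel = (0, -2),  |v_rel|² = 4
v_rel×d = (0)·(-3) − (-2)·(-12) = -24
since m = R²·4 − (-24)²:  R² = (576 + -92) / 4 = 121
R = √121 = 11  ⇒  r_B = 11 − 7 = 4

rB=4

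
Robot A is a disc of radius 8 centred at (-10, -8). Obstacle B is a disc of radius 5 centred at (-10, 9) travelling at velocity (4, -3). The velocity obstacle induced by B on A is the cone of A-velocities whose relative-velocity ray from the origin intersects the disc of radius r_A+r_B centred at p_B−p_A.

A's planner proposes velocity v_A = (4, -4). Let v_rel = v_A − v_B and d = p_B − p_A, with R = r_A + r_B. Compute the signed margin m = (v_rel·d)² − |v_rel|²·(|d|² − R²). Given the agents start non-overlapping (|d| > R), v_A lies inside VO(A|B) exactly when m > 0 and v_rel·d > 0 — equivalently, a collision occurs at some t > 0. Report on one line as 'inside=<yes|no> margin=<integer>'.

d = (0, 17),  |d|² = 289;  R = 8+5 = 13,  c = 289−13² = 120
v_rel = (0, -1),  |v_rel|² = 1;  v_rel·d = (0)·(0) + (-1)·(17) = -17
1·t² + 34·t + 120 = 0  ⇒  m = (-17)² − 1·120 = 169
m = 169 > 0,  v_rel·d = -17 < 0  ⇒  outside

inside=no margin=169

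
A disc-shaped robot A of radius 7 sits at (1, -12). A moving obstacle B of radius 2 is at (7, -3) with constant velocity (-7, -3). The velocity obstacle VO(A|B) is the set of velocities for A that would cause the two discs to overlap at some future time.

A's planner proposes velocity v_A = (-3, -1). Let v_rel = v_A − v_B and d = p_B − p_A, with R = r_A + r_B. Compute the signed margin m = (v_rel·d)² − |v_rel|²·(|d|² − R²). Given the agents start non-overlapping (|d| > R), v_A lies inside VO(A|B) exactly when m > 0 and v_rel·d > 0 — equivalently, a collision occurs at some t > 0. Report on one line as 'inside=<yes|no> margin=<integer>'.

d = (6, 9),  |d|² = 117;  R = 7+2 = 9,  c = 117−9² = 36
v_rel = (4, 2),  |v_rel|² = 20;  v_rel·d = (4)·(6) + (2)·(9) = 42
20·t² − 84·t + 36 = 0  ⇒  m = 42² − 20·36 = 1044
m = 1044 > 0,  v_rel·d = 42 > 0  ⇒  inside

inside=yes margin=1044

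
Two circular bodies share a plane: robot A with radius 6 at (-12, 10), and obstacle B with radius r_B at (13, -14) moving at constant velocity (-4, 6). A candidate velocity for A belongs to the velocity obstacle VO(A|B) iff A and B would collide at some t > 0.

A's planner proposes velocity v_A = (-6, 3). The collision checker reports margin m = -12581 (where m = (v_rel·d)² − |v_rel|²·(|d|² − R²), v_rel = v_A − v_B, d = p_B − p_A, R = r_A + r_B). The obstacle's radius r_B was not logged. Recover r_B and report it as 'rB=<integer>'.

m = -12581
d = (25, -24);  v_rel = (-2, -3),  |v_rel|² = 13
v_rel×d = (-2)·(-24) − (-3)·(25) = 123
since m = R²·13 − 123²:  R² = (15129 + -12581) / 13 = 196
R = √196 = 14  ⇒  r_B = 14 − 6 = 8

rB=8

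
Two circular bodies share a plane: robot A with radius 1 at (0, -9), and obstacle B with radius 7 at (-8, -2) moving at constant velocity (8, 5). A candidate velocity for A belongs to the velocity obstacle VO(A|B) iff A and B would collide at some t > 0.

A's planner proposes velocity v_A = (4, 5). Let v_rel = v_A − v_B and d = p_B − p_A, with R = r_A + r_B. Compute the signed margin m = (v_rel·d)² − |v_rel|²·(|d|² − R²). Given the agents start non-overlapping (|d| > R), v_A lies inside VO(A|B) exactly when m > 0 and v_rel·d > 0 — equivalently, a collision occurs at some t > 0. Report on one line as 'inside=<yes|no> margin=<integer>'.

d = (-8, 7),  |d|² = 113;  R = 1+7 = 8,  c = 113−8² = 49
v_rel = (-4, 0),  |v_rel|² = 16;  v_rel·d = (-4)·(-8) + (0)·(7) = 32
16·t² − 64·t + 49 = 0  ⇒  m = 32² − 16·49 = 240
m = 240 > 0,  v_rel·d = 32 > 0  ⇒  inside

inside=yes margin=240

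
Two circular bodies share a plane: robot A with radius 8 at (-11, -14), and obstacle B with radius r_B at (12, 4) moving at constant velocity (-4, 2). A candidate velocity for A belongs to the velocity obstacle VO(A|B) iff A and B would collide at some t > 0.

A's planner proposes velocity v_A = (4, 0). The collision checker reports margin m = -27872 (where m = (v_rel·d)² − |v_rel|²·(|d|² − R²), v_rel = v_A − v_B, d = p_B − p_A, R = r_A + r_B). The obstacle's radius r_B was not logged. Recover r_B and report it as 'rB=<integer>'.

m = -27872
d = (23, 18);  v_rel = (8, -2),  |v_rel|² = 68
v_rel×d = (8)·(18) − (-2)·(23) = 190
since m = R²·68 − 190²:  R² = (36100 + -27872) / 68 = 121
R = √121 = 11  ⇒  r_B = 11 − 8 = 3

rB=3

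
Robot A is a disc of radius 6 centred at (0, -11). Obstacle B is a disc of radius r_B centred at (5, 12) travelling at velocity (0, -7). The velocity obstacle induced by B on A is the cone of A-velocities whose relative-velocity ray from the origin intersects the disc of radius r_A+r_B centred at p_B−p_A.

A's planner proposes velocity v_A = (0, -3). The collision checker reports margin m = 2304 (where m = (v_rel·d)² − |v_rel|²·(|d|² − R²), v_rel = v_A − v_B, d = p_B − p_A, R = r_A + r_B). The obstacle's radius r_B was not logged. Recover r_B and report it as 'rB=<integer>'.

m = 2304
d = (5, 23);  v_rel = (0, 4),  |v_rel|² = 16
v_rel×d = (0)·(23) − (4)·(5) = -20
since m = R²·16 − (-20)²:  R² = (400 + 2304) / 16 = 169
R = √169 = 13  ⇒  r_B = 13 − 6 = 7

rB=7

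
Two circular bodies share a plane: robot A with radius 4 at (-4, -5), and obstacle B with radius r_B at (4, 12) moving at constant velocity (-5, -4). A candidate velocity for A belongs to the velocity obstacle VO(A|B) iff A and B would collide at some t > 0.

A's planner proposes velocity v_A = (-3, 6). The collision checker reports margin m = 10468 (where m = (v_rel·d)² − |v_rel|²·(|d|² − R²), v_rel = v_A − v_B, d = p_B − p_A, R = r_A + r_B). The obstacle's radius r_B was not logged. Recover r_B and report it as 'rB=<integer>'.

m = 10468
d = (8, 17);  v_rel = (2, 10),  |v_rel|² = 104
v_rel×d = (2)·(17) − (10)·(8) = -46
since m = R²·104 − (-46)²:  R² = (2116 + 10468) / 104 = 121
R = √121 = 11  ⇒  r_B = 11 − 4 = 7

rB=7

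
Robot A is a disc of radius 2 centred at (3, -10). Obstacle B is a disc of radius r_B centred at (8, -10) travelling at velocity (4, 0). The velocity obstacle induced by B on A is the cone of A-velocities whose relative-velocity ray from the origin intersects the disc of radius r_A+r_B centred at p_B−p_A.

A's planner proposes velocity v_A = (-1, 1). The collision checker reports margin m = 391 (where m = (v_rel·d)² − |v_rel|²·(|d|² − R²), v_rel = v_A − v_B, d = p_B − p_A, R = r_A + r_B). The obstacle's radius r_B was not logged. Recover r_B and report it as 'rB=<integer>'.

m = 391
d = (5, 0);  v_rel = (-5, 1),  |v_rel|² = 26
v_rel×d = (-5)·(0) − (1)·(5) = -5
since m = R²·26 − (-5)²:  R² = (25 + 391) / 26 = 16
R = √16 = 4  ⇒  r_B = 4 − 2 = 2

rB=2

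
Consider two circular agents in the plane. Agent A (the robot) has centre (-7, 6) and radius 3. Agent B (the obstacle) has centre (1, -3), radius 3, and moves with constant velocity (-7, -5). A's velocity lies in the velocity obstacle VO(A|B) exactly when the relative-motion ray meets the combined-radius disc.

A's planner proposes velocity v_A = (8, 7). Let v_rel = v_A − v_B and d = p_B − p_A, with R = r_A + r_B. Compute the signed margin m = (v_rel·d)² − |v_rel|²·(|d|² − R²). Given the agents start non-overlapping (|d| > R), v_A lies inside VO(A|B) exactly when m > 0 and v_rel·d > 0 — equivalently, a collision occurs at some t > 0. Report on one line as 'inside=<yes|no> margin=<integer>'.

d = (8, -9),  |d|² = 145;  R = 3+3 = 6,  c = 145−6² = 109
v_rel = (15, 12),  |v_rel|² = 369;  v_rel·d = (15)·(8) + (12)·(-9) = 12
369·t² − 24·t + 109 = 0  ⇒  m = 12² − 369·109 = -40077
m = -40077 < 0,  v_rel·d = 12 > 0  ⇒  outside

inside=no margin=-40077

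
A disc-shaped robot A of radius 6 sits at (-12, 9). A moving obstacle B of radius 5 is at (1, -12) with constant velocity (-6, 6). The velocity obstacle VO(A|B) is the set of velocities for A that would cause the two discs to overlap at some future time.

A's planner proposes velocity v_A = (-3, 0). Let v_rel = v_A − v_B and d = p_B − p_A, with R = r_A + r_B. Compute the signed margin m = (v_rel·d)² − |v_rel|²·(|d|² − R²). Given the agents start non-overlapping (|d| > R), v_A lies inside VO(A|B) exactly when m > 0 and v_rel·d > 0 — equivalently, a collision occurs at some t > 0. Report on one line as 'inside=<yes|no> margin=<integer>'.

d = (13, -21),  |d|² = 610;  R = 6+5 = 11,  c = 610−11² = 489
v_rel = (3, -6),  |v_rel|² = 45;  v_rel·d = (3)·(13) + (-6)·(-21) = 165
45·t² − 330·t + 489 = 0  ⇒  m = 165² − 45·489 = 5220
m = 5220 > 0,  v_rel·d = 165 > 0  ⇒  inside

inside=yes margin=5220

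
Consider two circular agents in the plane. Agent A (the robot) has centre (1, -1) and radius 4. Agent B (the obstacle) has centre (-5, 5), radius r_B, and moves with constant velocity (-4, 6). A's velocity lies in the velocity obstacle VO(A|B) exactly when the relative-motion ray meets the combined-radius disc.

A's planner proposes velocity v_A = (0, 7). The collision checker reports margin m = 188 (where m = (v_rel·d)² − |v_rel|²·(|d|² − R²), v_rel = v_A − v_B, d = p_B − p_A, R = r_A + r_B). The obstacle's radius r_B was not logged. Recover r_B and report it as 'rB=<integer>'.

m = 188
d = (-6, 6);  v_rel = (4, 1),  |v_rel|² = 17
v_rel×d = (4)·(6) − (1)·(-6) = 30
since m = R²·17 − 30²:  R² = (900 + 188) / 17 = 64
R = √64 = 8  ⇒  r_B = 8 − 4 = 4

rB=4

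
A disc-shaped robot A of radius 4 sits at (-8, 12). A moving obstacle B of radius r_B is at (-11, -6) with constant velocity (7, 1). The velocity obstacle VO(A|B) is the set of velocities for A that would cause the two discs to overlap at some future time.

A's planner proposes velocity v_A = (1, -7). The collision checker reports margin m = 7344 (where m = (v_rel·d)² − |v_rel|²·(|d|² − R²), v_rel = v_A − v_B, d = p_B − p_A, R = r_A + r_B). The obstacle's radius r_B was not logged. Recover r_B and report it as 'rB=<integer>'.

m = 7344
d = (-3, -18);  v_rel = (-6, -8),  |v_rel|² = 100
v_rel×d = (-6)·(-18) − (-8)·(-3) = 84
since m = R²·100 − 84²:  R² = (7056 + 7344) / 100 = 144
R = √144 = 12  ⇒  r_B = 12 − 4 = 8

rB=8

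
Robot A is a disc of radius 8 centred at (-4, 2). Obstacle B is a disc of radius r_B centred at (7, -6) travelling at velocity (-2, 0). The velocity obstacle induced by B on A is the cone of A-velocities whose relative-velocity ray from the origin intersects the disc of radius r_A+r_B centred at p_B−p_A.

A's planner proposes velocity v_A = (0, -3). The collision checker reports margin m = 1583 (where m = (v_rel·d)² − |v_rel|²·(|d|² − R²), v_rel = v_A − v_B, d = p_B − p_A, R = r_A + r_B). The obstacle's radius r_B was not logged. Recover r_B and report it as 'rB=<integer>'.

m = 1583
d = (11, -8);  v_rel = (2, -3),  |v_rel|² = 13
v_rel×d = (2)·(-8) − (-3)·(11) = 17
since m = R²·13 − 17²:  R² = (289 + 1583) / 13 = 144
R = √144 = 12  ⇒  r_B = 12 − 8 = 4

rB=4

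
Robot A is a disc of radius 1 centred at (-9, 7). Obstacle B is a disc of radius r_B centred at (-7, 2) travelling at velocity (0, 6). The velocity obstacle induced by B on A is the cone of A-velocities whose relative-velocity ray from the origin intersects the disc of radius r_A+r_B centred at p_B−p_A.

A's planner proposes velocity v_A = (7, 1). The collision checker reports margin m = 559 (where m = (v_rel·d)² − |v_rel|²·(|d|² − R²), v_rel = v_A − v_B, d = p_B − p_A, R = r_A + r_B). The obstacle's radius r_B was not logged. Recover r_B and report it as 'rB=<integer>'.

m = 559
d = (2, -5);  v_rel = (7, -5),  |v_rel|² = 74
v_rel×d = (7)·(-5) − (-5)·(2) = -25
since m = R²·74 − (-25)²:  R² = (625 + 559) / 74 = 16
R = √16 = 4  ⇒  r_B = 4 − 1 = 3

rB=3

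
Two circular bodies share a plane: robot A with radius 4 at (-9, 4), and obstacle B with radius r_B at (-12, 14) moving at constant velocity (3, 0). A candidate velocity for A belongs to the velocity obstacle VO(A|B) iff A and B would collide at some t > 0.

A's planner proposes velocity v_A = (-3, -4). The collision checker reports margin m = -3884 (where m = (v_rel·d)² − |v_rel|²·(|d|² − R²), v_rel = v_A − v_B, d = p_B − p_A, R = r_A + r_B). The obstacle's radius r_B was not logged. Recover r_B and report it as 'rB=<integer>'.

m = -3884
d = (-3, 10);  v_rel = (-6, -4),  |v_rel|² = 52
v_rel×d = (-6)·(10) − (-4)·(-3) = -72
since m = R²·52 − (-72)²:  R² = (5184 + -3884) / 52 = 25
R = √25 = 5  ⇒  r_B = 5 − 4 = 1

rB=1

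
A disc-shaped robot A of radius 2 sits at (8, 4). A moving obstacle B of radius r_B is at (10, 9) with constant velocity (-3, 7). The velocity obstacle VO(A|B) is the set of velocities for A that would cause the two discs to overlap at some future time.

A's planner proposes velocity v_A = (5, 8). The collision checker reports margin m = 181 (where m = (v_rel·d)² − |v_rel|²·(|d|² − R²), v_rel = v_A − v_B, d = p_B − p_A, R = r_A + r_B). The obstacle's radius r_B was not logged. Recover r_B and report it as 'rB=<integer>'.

m = 181
d = (2, 5);  v_rel = (8, 1),  |v_rel|² = 65
v_rel×d = (8)·(5) − (1)·(2) = 38
since m = R²·65 − 38²:  R² = (1444 + 181) / 65 = 25
R = √25 = 5  ⇒  r_B = 5 − 2 = 3

rB=3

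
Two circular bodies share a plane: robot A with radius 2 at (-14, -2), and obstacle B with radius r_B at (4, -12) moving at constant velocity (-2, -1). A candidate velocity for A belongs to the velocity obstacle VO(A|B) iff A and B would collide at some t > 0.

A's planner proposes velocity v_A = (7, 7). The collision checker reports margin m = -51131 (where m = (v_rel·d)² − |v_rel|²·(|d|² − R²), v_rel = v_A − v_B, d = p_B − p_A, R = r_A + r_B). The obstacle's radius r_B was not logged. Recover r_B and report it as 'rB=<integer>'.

m = -51131
d = (18, -10);  v_rel = (9, 8),  |v_rel|² = 145
v_rel×d = (9)·(-10) − (8)·(18) = -234
since m = R²·145 − (-234)²:  R² = (54756 + -51131) / 145 = 25
R = √25 = 5  ⇒  r_B = 5 − 2 = 3

rB=3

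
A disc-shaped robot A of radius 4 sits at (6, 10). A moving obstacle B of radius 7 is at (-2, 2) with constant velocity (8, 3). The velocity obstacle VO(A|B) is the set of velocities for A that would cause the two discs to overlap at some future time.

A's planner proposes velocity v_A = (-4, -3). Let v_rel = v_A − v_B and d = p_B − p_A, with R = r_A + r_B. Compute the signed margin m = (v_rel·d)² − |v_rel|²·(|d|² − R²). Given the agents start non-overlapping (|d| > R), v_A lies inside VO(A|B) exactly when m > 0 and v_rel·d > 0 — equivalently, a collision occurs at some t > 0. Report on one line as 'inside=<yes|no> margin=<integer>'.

d = (-8, -8),  |d|² = 128;  R = 4+7 = 11,  c = 128−11² = 7
v_rel = (-12, -6),  |v_rel|² = 180;  v_rel·d = (-12)·(-8) + (-6)·(-8) = 144
180·t² − 288·t + 7 = 0  ⇒  m = 144² − 180·7 = 19476
m = 19476 > 0,  v_rel·d = 144 > 0  ⇒  inside

inside=yes margin=19476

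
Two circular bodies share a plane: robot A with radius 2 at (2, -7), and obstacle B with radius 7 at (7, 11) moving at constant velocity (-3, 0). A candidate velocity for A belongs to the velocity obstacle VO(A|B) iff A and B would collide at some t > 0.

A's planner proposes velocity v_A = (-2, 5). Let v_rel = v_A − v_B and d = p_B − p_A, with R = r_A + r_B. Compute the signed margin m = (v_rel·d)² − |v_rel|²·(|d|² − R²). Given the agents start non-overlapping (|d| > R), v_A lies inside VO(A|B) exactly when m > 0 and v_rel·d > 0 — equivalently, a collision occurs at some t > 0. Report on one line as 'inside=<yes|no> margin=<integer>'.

d = (5, 18),  |d|² = 349;  R = 2+7 = 9,  c = 349−9² = 268
v_rel = (1, 5),  |v_rel|² = 26;  v_rel·d = (1)·(5) + (5)·(18) = 95
26·t² − 190·t + 268 = 0  ⇒  m = 95² − 26·268 = 2057
m = 2057 > 0,  v_rel·d = 95 > 0  ⇒  inside

inside=yes margin=2057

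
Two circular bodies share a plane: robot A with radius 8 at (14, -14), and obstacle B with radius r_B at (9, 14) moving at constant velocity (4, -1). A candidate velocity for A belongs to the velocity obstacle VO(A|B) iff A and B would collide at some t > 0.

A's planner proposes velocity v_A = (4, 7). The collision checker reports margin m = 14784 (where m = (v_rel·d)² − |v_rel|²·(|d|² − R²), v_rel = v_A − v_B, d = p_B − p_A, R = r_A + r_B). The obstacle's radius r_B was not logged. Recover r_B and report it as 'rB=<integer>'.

m = 14784
d = (-5, 28);  v_rel = (0, 8),  |v_rel|² = 64
v_rel×d = (0)·(28) − (8)·(-5) = 40
since m = R²·64 − 40²:  R² = (1600 + 14784) / 64 = 256
R = √256 = 16  ⇒  r_B = 16 − 8 = 8

rB=8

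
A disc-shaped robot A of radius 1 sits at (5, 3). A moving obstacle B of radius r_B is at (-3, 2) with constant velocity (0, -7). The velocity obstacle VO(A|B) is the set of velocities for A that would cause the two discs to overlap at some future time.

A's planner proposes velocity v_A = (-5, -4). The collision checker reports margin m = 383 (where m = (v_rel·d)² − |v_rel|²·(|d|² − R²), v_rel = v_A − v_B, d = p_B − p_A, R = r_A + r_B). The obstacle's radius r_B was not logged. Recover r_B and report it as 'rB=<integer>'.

m = 383
d = (-8, -1);  v_rel = (-5, 3),  |v_rel|² = 34
v_rel×d = (-5)·(-1) − (3)·(-8) = 29
since m = R²·34 − 29²:  R² = (841 + 383) / 34 = 36
R = √36 = 6  ⇒  r_B = 6 − 1 = 5

rB=5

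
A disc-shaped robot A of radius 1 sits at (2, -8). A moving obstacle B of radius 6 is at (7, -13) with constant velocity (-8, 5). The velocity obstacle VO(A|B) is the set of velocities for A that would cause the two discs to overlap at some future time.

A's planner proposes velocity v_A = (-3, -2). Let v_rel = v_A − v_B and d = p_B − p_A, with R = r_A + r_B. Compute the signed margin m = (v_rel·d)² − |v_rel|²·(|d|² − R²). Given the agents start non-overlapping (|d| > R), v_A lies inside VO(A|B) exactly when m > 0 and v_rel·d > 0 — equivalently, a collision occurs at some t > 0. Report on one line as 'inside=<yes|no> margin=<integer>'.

d = (5, -5),  |d|² = 50;  R = 1+6 = 7,  c = 50−7² = 1
v_rel = (5, -7),  |v_rel|² = 74;  v_rel·d = (5)·(5) + (-7)·(-5) = 60
74·t² − 120·t + 1 = 0  ⇒  m = 60² − 74·1 = 3526
m = 3526 > 0,  v_rel·d = 60 > 0  ⇒  inside

inside=yes margin=3526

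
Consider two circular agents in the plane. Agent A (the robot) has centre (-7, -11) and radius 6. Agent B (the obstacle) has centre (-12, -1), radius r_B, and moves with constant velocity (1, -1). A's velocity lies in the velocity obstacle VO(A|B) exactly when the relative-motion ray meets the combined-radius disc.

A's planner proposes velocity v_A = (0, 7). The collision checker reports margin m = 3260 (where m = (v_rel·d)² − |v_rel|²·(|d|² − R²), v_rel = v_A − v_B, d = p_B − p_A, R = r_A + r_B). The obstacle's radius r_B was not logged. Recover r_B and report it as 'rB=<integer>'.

m = 3260
d = (-5, 10);  v_rel = (-1, 8),  |v_rel|² = 65
v_rel×d = (-1)·(10) − (8)·(-5) = 30
since m = R²·65 − 30²:  R² = (900 + 3260) / 65 = 64
R = √64 = 8  ⇒  r_B = 8 − 6 = 2

rB=2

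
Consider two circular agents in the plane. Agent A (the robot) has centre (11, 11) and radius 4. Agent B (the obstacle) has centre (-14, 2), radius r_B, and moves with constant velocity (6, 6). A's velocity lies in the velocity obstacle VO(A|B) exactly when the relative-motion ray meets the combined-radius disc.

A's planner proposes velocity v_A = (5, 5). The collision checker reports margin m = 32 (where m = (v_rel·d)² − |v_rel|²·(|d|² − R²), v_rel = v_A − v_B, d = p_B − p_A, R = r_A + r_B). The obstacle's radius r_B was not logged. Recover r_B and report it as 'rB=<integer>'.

m = 32
d = (-25, -9);  v_rel = (-1, -1),  |v_rel|² = 2
v_rel×d = (-1)·(-9) − (-1)·(-25) = -16
since m = R²·2 − (-16)²:  R² = (256 + 32) / 2 = 144
R = √144 = 12  ⇒  r_B = 12 − 4 = 8

rB=8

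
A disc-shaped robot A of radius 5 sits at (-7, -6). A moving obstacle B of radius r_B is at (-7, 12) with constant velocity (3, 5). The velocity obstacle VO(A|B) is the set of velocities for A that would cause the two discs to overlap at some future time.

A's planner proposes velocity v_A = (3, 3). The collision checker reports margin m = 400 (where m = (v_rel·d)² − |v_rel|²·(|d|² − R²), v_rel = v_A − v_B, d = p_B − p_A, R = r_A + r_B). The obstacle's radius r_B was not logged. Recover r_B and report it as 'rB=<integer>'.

m = 400
d = (0, 18);  v_rel = (0, -2),  |v_rel|² = 4
v_rel×d = (0)·(18) − (-2)·(0) = 0
since m = R²·4 − 0²:  R² = (0 + 400) / 4 = 100
R = √100 = 10  ⇒  r_B = 10 − 5 = 5

rB=5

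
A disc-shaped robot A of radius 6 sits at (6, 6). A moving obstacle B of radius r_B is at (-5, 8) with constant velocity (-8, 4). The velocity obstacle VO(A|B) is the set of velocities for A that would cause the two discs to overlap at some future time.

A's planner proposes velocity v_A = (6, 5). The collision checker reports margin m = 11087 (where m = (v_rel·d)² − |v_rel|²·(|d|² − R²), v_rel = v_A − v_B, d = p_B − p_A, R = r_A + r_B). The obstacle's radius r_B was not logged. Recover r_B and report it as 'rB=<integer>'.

m = 11087
d = (-11, 2);  v_rel = (14, 1),  |v_rel|² = 197
v_rel×d = (14)·(2) − (1)·(-11) = 39
since m = R²·197 − 39²:  R² = (1521 + 11087) / 197 = 64
R = √64 = 8  ⇒  r_B = 8 − 6 = 2

rB=2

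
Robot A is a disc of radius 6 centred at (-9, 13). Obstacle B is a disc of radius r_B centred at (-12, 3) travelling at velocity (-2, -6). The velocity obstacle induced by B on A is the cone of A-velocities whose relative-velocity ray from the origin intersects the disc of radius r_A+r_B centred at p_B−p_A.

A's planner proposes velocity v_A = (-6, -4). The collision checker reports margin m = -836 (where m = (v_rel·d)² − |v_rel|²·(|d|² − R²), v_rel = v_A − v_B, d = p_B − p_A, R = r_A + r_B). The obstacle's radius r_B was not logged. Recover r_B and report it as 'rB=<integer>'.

m = -836
d = (-3, -10);  v_rel = (-4, 2),  |v_rel|² = 20
v_rel×d = (-4)·(-10) − (2)·(-3) = 46
since m = R²·20 − 46²:  R² = (2116 + -836) / 20 = 64
R = √64 = 8  ⇒  r_B = 8 − 6 = 2

rB=2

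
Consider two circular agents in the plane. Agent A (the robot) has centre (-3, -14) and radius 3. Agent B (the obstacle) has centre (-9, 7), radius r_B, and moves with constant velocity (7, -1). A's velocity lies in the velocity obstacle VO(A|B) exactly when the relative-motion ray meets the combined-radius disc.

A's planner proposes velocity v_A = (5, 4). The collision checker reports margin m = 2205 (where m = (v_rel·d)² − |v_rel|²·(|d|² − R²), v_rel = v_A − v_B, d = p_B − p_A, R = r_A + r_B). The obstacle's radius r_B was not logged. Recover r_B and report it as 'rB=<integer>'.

m = 2205
d = (-6, 21);  v_rel = (-2, 5),  |v_rel|² = 29
v_rel×d = (-2)·(21) − (5)·(-6) = -12
since m = R²·29 − (-12)²:  R² = (144 + 2205) / 29 = 81
R = √81 = 9  ⇒  r_B = 9 − 3 = 6

rB=6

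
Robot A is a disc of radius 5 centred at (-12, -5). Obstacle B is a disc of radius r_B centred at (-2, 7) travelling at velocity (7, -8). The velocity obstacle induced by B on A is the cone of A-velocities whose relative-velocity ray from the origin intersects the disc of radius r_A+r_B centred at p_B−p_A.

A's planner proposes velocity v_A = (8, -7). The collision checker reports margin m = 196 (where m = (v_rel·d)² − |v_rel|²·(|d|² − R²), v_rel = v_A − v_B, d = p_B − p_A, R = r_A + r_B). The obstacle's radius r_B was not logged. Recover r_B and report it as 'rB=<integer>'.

m = 196
d = (10, 12);  v_rel = (1, 1),  |v_rel|² = 2
v_rel×d = (1)·(12) − (1)·(10) = 2
since m = R²·2 − 2²:  R² = (4 + 196) / 2 = 100
R = √100 = 10  ⇒  r_B = 10 − 5 = 5

rB=5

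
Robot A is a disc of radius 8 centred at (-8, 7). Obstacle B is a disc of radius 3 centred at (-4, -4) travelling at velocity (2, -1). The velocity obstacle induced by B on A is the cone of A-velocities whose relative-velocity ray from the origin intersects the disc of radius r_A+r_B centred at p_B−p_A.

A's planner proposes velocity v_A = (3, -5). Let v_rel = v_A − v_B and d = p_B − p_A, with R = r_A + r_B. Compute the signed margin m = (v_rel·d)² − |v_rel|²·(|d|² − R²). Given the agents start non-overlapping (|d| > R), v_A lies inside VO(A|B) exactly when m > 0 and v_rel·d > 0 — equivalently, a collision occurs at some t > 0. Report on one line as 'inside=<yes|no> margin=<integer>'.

d = (4, -11),  |d|² = 137;  R = 8+3 = 11,  c = 137−11² = 16
v_rel = (1, -4),  |v_rel|² = 17;  v_rel·d = (1)·(4) + (-4)·(-11) = 48
17·t² − 96·t + 16 = 0  ⇒  m = 48² − 17·16 = 2032
m = 2032 > 0,  v_rel·d = 48 > 0  ⇒  inside

inside=yes margin=2032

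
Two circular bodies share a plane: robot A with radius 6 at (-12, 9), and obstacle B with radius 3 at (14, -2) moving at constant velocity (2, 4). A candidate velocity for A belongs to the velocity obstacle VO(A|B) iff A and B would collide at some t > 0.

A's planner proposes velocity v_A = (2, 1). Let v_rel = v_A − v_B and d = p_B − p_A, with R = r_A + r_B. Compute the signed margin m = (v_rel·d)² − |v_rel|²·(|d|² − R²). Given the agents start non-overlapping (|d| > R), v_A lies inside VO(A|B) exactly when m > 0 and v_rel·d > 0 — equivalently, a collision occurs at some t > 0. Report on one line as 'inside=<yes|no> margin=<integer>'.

d = (26, -11),  |d|² = 797;  R = 6+3 = 9,  c = 797−9² = 716
v_rel = (0, -3),  |v_rel|² = 9;  v_rel·d = (0)·(26) + (-3)·(-11) = 33
9·t² − 66·t + 716 = 0  ⇒  m = 33² − 9·716 = -5355
m = -5355 < 0,  v_rel·d = 33 > 0  ⇒  outside

inside=no margin=-5355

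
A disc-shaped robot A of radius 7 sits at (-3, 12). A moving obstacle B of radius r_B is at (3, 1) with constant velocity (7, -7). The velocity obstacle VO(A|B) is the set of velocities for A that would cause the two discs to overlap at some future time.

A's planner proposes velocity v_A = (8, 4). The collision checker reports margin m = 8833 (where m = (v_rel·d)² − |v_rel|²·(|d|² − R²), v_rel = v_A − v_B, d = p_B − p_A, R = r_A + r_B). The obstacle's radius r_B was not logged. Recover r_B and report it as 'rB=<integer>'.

m = 8833
d = (6, -11);  v_rel = (1, 11),  |v_rel|² = 122
v_rel×d = (1)·(-11) − (11)·(6) = -77
since m = R²·122 − (-77)²:  R² = (5929 + 8833) / 122 = 121
R = √121 = 11  ⇒  r_B = 11 − 7 = 4

rB=4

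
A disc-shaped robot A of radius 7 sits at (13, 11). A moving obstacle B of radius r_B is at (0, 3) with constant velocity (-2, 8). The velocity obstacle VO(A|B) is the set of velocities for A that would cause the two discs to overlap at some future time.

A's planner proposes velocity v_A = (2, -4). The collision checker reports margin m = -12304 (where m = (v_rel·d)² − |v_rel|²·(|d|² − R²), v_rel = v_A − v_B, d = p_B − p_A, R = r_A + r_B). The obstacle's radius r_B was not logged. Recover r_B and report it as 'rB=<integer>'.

m = -12304
d = (-13, -8);  v_rel = (4, -12),  |v_rel|² = 160
v_rel×d = (4)·(-8) − (-12)·(-13) = -188
since m = R²·160 − (-188)²:  R² = (35344 + -12304) / 160 = 144
R = √144 = 12  ⇒  r_B = 12 − 7 = 5

rB=5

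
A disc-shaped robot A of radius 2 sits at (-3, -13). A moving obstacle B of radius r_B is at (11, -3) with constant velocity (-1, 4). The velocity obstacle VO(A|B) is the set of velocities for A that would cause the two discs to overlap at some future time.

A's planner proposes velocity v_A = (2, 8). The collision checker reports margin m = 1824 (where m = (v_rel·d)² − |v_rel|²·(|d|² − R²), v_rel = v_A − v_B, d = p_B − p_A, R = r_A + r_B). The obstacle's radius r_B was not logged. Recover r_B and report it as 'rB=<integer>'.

m = 1824
d = (14, 10);  v_rel = (3, 4),  |v_rel|² = 25
v_rel×d = (3)·(10) − (4)·(14) = -26
since m = R²·25 − (-26)²:  R² = (676 + 1824) / 25 = 100
R = √100 = 10  ⇒  r_B = 10 − 2 = 8

rB=8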